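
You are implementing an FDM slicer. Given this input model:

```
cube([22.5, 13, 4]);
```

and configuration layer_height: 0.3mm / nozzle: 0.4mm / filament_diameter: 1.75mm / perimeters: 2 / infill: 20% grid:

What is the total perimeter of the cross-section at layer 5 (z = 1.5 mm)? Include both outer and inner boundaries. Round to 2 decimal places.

71.00 mm

At z = 1.5 mm: the 22.5×13 cube contributes its full rectangle (perimeter 71.00 mm). Overall, the cross-section is a single solid region. Total boundary length (outer) = 71.00 mm.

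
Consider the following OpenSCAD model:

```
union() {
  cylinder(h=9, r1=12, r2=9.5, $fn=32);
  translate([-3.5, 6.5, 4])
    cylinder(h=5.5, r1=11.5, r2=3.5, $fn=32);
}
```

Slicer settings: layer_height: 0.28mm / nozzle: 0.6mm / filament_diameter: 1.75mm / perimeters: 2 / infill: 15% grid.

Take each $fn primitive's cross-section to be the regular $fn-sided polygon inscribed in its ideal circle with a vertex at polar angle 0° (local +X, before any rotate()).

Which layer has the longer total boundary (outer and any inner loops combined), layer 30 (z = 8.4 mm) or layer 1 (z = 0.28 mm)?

layer 1 (z = 0.28 mm)

Layer 30 (z = 8.4): the cone: at t=0.933 of its height the radius interpolates to r₁+(r₂−r₁)t = 9.667, giving a regular 32-gon of that circumradius (perimeter = 2·32·9.667·sin(180°/32) = 60.64 mm); the cone at (-3.5, 6.5) (r1=11.5→r2=3.5) has section circumradius 5.100 here — a regular 32-gon (perimeter = 2·32·5.100·sin(180°/32) = 31.99 mm); Taking the union: the regions partially overlap (shared area 58.72 mm²), so the edge portions inside another operand are dropped and the merged outline is re-measured after clipping — boundary = 64.38 mm. So its perimeter = 64.38 mm. Layer 1 (z = 0.28): the cone contributes a regular 32-gon of circumradius 11.922 (interpolated between r1=12 and r2=9.5 at t=0.031) (perimeter = 2·32·11.922·sin(180°/32) = 74.79 mm); the cone at (-3.5, 6.5) is not intersected at this z (z outside [4, 9.5]); Taking the union: only the cone is present, so the union is just that shape — boundary = 74.79 mm. So its perimeter = 74.79 mm. Layer 1 is larger (74.79 vs 64.38 mm).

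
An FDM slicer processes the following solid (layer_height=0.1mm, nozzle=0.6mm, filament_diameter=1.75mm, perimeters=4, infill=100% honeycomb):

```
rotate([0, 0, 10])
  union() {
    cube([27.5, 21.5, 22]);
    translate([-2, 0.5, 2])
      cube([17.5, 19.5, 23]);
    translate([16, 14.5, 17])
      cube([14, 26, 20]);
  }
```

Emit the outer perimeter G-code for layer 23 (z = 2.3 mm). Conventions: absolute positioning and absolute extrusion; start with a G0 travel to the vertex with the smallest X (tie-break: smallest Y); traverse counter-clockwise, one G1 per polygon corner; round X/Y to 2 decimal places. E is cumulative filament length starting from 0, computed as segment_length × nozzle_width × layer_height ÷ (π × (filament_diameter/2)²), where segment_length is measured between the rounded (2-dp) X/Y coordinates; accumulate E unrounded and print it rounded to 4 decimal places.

At z = 2.3 mm: the 27.5×21.5 cube contributes its full rectangle; the cube at (-2, 0.5) is present — its section is the full 17.5×19.5 rectangle; the cube at (16, 14.5) is not intersected at this z (z outside [17, 37]); Taking the union: the regions partially overlap (shared area 302.25 mm²), so overlapping operands fuse into one piece — 1 connected region; (whole slice rotated 10° about Z — lengths, areas and connectivity unchanged). The outline is a single polygon with 8 vertices. Extrusion per mm of travel: 0.6 × 0.1 / (π × 0.875²) = 0.024945. Accumulating E over each segment gives final E = 2.5439.

G0 X-5.44 Y19.35 Z2.30
G1 X-2.06 Y0.15 E0.4863
G1 X-0.09 Y0.49 E0.5362
G1 X0.00 Y0.00 E0.5486
G1 X27.08 Y4.78 E1.2346
G1 X23.35 Y25.95 E1.7708
G1 X-3.73 Y21.17 E2.4567
G1 X-3.47 Y19.70 E2.4940
G1 X-5.44 Y19.35 E2.5439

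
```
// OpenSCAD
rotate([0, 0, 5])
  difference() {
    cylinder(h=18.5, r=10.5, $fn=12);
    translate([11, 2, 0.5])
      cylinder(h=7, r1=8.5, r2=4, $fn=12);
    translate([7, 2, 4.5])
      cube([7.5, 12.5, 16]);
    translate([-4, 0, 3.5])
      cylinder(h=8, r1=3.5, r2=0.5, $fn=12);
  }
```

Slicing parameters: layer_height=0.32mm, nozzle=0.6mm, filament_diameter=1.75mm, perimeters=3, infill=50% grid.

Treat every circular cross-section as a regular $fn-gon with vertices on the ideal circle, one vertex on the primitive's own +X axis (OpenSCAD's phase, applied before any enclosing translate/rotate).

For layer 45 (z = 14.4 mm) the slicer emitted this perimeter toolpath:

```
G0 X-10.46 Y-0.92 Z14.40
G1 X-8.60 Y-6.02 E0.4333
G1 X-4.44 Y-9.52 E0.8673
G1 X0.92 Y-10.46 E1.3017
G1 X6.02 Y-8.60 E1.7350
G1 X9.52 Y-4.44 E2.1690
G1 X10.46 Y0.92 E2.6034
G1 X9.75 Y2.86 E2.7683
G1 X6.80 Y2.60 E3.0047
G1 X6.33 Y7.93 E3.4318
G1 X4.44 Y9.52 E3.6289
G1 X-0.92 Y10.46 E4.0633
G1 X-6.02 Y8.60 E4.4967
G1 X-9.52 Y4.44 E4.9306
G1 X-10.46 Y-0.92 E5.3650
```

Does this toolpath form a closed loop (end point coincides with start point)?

yes

Start point (G0): (-10.46, -0.92). End point (last G1): the path returns to the start — closed.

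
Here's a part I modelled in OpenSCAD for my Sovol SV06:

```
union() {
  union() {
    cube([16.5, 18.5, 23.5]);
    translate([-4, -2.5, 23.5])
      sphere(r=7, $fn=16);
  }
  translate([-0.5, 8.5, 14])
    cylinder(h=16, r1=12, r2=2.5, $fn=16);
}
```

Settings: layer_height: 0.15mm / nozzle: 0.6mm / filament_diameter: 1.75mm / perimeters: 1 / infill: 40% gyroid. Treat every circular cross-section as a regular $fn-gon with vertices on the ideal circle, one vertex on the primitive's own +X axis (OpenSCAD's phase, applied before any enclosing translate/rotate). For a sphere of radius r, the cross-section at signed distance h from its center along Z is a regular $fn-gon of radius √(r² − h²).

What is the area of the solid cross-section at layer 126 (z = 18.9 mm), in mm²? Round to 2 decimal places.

512.52 mm²

At z = 18.9 mm: the cube (footprint 16.5×18.5) is included at this height (area 305.25 mm²); the r=7 sphere at (-4, -2.5) contributes a regular 16-gon of circumradius √(7²−4.6²) = 5.276 (area = (16/2)·5.276²·sin(360°/16) = 85.23 mm²); Merging all regions: the regions partially overlap — summed areas 390.48 mm² minus the doubly-counted overlap 0.23 mm² gives 390.25 mm² — area = 390.25 mm²; the cone at (-0.5, 8.5) (r1=12→r2=2.5) has section circumradius 9.091 here — a regular 16-gon (area = (16/2)·9.091²·sin(360°/16) = 253.00 mm²); Taking the union: the regions partially overlap — summed areas 643.25 mm² minus the doubly-counted overlap 130.73 mm² gives 512.52 mm² — area = 512.52 mm². Overall, the cross-section is a single solid region. Net area = 512.52 mm².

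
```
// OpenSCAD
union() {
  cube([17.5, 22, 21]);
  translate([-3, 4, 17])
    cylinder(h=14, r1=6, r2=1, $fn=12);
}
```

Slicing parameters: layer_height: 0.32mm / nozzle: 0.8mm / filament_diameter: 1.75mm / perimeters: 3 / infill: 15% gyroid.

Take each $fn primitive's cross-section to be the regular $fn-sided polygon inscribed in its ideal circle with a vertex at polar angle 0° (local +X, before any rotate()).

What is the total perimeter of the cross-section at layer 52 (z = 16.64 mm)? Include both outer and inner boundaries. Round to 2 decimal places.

79.00 mm

At z = 16.64 mm: the 17.5×22 cube contributes its full rectangle (perimeter 79.00 mm); the cone at (-3, 4) does not reach this height (z outside [17, 31]); Merging all regions: only the 17.5×22 cube is present, so the union is just that shape — boundary = 79.00 mm. Overall, the cross-section is a single solid region. Total boundary length (outer) = 79.00 mm.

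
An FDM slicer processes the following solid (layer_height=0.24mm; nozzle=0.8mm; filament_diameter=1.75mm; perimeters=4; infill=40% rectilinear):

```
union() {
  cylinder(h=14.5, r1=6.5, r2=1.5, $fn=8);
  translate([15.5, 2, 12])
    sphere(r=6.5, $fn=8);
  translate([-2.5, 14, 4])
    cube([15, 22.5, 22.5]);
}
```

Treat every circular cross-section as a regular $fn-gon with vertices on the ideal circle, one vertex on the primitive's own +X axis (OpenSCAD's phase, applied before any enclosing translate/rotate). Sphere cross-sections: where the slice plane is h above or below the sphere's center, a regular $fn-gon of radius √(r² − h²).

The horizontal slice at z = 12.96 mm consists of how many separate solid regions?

3

At z = 12.96 mm: the cone: at t=0.894 of its height the radius interpolates to r₁+(r₂−r₁)t = 2.031, giving a regular 8-gon of that circumradius; the r=6.5 sphere at (15.5, 2) contributes a regular 8-gon of circumradius √(6.5²−0.96²) = 6.429; the 15×22.5 cube at (-2.5, 14) contributes its full rectangle; Taking the union: the 3 present regions are separate (no shared area or edge), so areas and boundary lengths simply add and each stays a separate island — 3 connected regions. The result has 3 disconnected regions.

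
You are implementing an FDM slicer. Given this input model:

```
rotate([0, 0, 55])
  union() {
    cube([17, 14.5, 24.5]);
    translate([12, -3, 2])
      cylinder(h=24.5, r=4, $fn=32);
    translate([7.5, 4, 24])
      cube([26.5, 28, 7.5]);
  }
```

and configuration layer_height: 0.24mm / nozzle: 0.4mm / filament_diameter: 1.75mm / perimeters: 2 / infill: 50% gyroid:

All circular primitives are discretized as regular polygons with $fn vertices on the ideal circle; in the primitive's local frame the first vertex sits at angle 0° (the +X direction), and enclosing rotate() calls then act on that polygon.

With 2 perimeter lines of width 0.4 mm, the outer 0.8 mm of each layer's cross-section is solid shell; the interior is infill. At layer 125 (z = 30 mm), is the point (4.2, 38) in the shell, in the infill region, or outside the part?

shell

At z = 30 mm: the cube is not intersected at this z (z outside [0, 24.5]); the cylinder at (12, -3) is absent (z outside [2, 26.5]); the 26.5×28 cube at (7.5, 4) contributes its full rectangle; Combining (union): only the 26.5×28 cube at (7.5, 4) is present, so the union is just that shape — 1 connected region; (whole slice rotated 55° about Z — lengths, areas and connectivity unchanged). Overall, the cross-section is a single solid region. Undo the 55° rotation: the query point maps to (33.537, 18.355) in the un-rotated model frame. The nearest boundary edge runs (34.00, 4.00)→(34.00, 32.00); distance from the point to it = 0.46 mm. The point is inside the cross-section, 0.46 mm from the nearest boundary — within the 0.8 mm shell band (2 × 0.4).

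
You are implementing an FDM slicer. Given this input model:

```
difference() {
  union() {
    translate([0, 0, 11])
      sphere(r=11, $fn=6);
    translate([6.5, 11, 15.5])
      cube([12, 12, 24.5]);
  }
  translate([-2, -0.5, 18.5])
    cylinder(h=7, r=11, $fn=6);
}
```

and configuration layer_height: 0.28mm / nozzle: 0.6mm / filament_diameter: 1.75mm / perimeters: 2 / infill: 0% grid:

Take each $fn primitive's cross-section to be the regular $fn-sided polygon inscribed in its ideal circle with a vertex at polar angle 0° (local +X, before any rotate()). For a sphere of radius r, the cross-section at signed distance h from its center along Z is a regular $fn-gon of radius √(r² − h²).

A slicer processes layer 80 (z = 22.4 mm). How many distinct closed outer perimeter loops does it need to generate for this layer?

At z = 22.4 mm: the sphere is absent (|z−center|=11.400 > r=11); the 12×12 cube at (6.5, 11) contributes its full rectangle; Combining (union): only the 12×12 cube at (6.5, 11) is present, so the union is just that shape — 1 connected region; the r=11 cylinder at (-2, -0.5) contributes a regular 6-gon of circumradius 11; After the difference (first − rest): starting from the result so far, the r=11 cylinder at (-2, -0.5) misses the remaining region (no effect) — 1 connected region. The result has 1 disconnected region.

1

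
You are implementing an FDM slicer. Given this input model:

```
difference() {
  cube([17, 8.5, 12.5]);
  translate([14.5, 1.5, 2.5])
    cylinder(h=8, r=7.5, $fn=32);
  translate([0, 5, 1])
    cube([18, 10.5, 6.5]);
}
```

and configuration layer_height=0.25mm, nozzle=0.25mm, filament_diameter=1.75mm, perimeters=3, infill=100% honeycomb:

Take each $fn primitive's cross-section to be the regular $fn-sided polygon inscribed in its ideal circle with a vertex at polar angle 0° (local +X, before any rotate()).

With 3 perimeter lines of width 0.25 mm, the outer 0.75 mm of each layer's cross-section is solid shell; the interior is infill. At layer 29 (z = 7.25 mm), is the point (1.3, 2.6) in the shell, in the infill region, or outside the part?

At z = 7.25 mm: the 17×8.5 cube contributes its full rectangle; the r=7.5 cylinder at (14.5, 1.5) contributes a regular 32-gon of circumradius 7.5; the 18×10.5 cube at (0, 5) contributes its full rectangle; After the difference (first − rest): starting from the 17×8.5 cube, the r=7.5 cylinder at (14.5, 1.5) partially overlaps it — only the 75.45 mm² overlap (of its 175.58 mm²) is removed, clipping the outline; the 18×10.5 cube at (0, 5) partially overlaps it — only the 32.87 mm² overlap (of its 189.00 mm²) is removed, clipping the outline — 1 connected region. Overall, the cross-section is a single solid region. The nearest boundary edge runs (0.00, 0.00)→(0.00, 5.00); distance from the point to it = 1.30 mm. The point is inside the cross-section and 1.30 mm from the nearest boundary — more than the 0.75 mm shell width (3 × 0.25), so it's in the infill interior.

infill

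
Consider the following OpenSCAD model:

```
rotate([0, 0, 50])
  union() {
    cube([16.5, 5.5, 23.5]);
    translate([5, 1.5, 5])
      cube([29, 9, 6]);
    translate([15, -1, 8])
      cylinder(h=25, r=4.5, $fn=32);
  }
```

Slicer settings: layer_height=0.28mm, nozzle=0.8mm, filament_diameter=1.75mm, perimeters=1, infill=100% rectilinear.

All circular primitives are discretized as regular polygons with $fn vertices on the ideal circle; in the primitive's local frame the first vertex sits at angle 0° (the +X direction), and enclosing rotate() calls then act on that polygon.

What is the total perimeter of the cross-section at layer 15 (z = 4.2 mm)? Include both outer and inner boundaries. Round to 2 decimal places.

At z = 4.2 mm: the cube (footprint 16.5×5.5) is included at this height (perimeter 44.00 mm); the cube at (5, 1.5) is not intersected at this z (z outside [5, 11]); the cylinder at (15, -1) does not reach this height (z outside [8, 33]); Combining (union): only the 16.5×5.5 cube is present, so the union is just that shape — boundary = 44.00 mm; (rotated 50° about Z; rotation is an isometry so areas/perimeters/island counts are preserved). Overall, the cross-section is a single solid region. Total boundary length (outer) = 44.00 mm.

44.00 mm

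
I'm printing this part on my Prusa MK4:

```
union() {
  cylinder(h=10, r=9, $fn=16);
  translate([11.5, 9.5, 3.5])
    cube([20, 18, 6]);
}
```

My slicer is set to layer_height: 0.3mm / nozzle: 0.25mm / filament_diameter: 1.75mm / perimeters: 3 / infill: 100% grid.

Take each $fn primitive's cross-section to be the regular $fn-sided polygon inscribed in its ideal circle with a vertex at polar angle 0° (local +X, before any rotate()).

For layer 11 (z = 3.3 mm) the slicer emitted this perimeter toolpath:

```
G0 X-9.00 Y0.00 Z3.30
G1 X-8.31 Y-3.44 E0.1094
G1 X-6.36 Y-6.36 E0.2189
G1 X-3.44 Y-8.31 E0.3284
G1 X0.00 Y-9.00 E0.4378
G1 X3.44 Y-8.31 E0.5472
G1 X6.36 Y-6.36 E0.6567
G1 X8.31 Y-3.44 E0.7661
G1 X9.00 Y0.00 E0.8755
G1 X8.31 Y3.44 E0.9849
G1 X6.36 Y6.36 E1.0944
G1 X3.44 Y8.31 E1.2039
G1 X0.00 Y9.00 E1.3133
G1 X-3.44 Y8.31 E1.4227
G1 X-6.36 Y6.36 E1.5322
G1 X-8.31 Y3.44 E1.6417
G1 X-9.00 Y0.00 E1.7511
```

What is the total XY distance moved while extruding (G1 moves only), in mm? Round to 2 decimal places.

56.16 mm

Sum the Euclidean lengths of each G1 segment: total = 56.16 mm.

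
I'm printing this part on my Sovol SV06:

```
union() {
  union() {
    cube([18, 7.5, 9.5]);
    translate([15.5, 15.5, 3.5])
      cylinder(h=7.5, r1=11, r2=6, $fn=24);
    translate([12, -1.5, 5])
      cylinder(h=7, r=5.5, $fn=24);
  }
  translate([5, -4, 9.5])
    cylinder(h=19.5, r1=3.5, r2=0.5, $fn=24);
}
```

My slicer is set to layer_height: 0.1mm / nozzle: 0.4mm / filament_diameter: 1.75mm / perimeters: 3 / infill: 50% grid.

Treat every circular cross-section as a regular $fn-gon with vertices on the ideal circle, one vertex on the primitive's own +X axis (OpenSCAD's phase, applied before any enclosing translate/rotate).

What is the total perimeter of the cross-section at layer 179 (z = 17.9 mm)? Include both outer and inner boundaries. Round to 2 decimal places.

At z = 17.9 mm: the cube is not intersected at this z (z outside [0, 9.5]); the cone at (15.5, 15.5) is absent (z outside [3.5, 11]); the cylinder at (12, -1.5) does not reach this height (z outside [5, 12]); Merging all regions: nothing is present at this height; the cone at (5, -4) contributes a regular 24-gon of circumradius 2.208 (interpolated between r1=3.5 and r2=0.5 at t=0.431) (perimeter = 2·24·2.208·sin(180°/24) = 13.83 mm); Combining (union): only the cone at (5, -4) is present, so the union is just that shape — boundary = 13.83 mm. Overall, the cross-section is a single solid region. Total boundary length (outer) = 13.83 mm.

13.83 mm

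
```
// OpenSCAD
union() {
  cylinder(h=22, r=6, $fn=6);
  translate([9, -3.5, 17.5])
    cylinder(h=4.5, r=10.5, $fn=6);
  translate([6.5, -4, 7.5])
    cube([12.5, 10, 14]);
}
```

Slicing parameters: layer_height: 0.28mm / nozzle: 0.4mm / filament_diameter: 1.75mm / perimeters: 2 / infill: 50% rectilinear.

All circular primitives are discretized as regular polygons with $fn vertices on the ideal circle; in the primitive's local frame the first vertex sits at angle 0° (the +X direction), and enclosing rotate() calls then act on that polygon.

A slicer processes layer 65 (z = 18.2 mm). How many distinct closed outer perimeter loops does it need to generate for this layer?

At z = 18.2 mm: the r=6 cylinder contributes a regular 6-gon of circumradius 6; the cylinder at (9, -3.5): section is a regular 6-gon, circumradius r=10.5; the cube at (6.5, -4) (footprint 12.5×10) is included at this height; Merging all regions: the regions partially overlap (shared area 140.19 mm²), so overlapping operands fuse into one piece — 1 connected region. The result has 1 disconnected region.

1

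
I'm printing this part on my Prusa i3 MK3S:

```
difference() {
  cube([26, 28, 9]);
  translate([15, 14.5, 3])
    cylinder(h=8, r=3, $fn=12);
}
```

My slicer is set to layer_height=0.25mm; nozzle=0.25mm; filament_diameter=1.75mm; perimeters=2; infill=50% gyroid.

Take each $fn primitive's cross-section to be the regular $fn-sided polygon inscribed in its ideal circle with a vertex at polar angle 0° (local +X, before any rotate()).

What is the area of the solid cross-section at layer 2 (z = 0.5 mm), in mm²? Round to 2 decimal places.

At z = 0.5 mm: the cube is present — its section is the full 26×28 rectangle (area 728.00 mm²); the cylinder at (15, 14.5) is absent (z outside [3, 11]); Taking the first minus the rest: none of the subtracted shapes is present at this height, so the 26×28 cube is unchanged — area = 728.00 mm². Overall, the cross-section is a single solid region. Net area = 728.00 mm².

728.00 mm²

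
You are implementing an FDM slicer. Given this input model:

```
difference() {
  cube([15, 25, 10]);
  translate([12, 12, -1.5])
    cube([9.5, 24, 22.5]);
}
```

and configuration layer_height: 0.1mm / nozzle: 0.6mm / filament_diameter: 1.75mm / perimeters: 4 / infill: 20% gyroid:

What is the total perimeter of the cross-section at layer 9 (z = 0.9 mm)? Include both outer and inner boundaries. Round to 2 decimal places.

At z = 0.9 mm: the cube (footprint 15×25) is included at this height (perimeter 80.00 mm); the 9.5×24 cube at (12, 12) contributes its full rectangle (perimeter 67.00 mm); Subtracting the remaining from the first: starting from the 15×25 cube, the 9.5×24 cube at (12, 12) partially overlaps it — only the 39.00 mm² overlap (of its 228.00 mm²) is removed, clipping the outline — boundary = 80.00 mm. Overall, the cross-section is a single solid region. Total boundary length (outer) = 80.00 mm.

80.00 mm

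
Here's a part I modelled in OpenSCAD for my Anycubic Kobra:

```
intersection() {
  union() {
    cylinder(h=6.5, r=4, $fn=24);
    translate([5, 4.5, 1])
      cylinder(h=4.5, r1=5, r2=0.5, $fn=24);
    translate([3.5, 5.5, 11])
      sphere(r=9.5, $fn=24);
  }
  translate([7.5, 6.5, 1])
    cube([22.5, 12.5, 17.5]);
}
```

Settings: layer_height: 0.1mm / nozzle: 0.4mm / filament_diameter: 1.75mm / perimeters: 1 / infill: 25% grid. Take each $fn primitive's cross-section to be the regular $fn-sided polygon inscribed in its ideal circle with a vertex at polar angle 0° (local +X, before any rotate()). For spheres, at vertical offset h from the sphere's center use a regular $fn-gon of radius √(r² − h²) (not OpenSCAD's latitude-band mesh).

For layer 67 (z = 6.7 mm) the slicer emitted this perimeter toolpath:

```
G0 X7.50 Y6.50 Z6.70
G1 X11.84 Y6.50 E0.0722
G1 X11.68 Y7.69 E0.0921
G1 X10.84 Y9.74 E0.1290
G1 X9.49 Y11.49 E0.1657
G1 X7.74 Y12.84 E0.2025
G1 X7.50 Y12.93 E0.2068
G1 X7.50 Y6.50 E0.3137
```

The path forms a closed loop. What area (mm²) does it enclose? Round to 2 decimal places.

18.96 mm²

Apply the shoelace formula to the sequence of (X, Y) vertices; enclosed area = 18.96 mm².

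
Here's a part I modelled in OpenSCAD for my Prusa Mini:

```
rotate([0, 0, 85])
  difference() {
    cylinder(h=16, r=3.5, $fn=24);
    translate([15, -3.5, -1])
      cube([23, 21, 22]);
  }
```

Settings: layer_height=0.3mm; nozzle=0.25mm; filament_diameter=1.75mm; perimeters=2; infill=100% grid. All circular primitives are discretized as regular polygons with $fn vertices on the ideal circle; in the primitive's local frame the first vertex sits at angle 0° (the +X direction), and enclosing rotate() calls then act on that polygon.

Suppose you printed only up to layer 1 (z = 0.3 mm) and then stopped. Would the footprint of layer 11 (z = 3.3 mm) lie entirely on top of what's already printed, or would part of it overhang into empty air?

Compare the two slices. At z = 0.3: the r=3.5 cylinder gives a regular 24-gon of circumradius 3.5 (constant along its height) (area = (24/2)·3.500²·sin(360°/24) = 38.05 mm²); the cube at (15, -3.5) (footprint 23×21) is included at this height (area 483.00 mm²); Taking the first minus the rest: starting from the r=3.5 cylinder (38.05 mm²), the 23×21 cube at (15, -3.5) misses the remaining region (no effect) — area = 38.05 mm²; (rotated 85° about Z; rotation is an isometry so areas/perimeters/island counts are preserved). At z = 3.3: the r=3.5 cylinder gives a regular 24-gon of circumradius 3.5 (constant along its height) (area = (24/2)·3.500²·sin(360°/24) = 38.05 mm²); the cube at (15, -3.5) (footprint 23×21) is included at this height (area 483.00 mm²); After the difference (first − rest): starting from the r=3.5 cylinder (38.05 mm²), the 23×21 cube at (15, -3.5) misses the remaining region (no effect) — area = 38.05 mm²; (whole slice rotated 85° about Z — lengths, areas and connectivity unchanged). Checking containment: the cross-section at z = 3.3 is a subset of the cross-section at z = 0.3.

entirely on top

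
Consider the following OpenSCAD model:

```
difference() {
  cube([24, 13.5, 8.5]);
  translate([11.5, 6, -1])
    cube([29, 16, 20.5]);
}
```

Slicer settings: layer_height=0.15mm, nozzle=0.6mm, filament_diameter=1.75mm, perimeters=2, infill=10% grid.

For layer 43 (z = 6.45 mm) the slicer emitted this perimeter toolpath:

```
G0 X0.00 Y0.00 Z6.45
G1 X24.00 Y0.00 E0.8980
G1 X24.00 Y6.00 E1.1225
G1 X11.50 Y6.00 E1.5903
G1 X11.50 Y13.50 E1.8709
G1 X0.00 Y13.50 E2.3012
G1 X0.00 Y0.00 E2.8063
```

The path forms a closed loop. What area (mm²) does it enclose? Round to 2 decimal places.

230.25 mm²

Apply the shoelace formula to the sequence of (X, Y) vertices; enclosed area = 230.25 mm².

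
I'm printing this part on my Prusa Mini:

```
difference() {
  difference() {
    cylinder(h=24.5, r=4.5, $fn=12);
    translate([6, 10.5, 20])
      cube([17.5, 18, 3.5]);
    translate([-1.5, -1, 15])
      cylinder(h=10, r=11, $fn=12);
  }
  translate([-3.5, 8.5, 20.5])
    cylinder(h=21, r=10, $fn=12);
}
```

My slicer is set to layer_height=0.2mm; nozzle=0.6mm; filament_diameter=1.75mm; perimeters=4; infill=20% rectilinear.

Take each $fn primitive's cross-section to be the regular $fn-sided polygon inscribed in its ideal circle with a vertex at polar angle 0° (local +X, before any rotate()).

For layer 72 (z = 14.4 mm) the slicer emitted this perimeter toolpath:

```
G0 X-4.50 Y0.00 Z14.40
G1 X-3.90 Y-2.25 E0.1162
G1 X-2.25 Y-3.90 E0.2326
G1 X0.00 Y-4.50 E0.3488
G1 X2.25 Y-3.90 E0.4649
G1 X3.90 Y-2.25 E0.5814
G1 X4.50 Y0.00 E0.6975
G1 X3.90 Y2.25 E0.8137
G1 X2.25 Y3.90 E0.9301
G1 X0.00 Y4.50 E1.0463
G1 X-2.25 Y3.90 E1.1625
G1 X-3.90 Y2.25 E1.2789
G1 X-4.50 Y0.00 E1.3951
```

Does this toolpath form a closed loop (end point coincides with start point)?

yes

Start point (G0): (-4.50, 0.00). End point (last G1): the path returns to the start — closed.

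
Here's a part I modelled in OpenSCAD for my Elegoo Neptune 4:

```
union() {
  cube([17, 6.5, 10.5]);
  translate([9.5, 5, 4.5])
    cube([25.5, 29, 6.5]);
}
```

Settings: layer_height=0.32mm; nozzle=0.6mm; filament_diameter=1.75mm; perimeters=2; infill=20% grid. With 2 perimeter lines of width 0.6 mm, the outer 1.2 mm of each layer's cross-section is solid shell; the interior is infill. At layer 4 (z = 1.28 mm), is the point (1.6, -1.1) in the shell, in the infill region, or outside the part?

At z = 1.28 mm: the 17×6.5 cube contributes its full rectangle; the cube at (9.5, 5) is not intersected at this z (z outside [4.5, 11]); Taking the union: only the 17×6.5 cube is present, so the union is just that shape — 1 connected region. Overall, the cross-section is a single solid region. The nearest boundary edge runs (0.00, 0.00)→(17.00, 0.00); distance from the point to it = 1.10 mm. The point is not inside any of the regions above, so it lies outside the cross-section (1.10 mm from the nearest boundary).

outside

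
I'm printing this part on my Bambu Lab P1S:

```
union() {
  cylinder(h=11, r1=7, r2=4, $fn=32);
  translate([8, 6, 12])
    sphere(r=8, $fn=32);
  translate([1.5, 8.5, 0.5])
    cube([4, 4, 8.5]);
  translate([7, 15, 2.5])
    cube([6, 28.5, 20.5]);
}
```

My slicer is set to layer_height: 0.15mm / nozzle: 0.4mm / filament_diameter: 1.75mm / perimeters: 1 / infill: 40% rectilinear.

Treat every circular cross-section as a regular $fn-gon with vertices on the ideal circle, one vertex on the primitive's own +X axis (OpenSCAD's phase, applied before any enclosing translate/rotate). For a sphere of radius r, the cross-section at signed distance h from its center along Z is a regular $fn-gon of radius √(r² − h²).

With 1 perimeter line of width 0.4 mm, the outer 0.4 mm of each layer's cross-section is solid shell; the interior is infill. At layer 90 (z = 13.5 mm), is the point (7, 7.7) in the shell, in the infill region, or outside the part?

At z = 13.5 mm: the cone is absent (z outside [0, 11]); the sphere at (8, 6): section is a regular 32-gon, circumradius = √(r²−h²) = √(8²−1.5²) = 7.858; the cube at (1.5, 8.5) does not reach this height (z outside [0.5, 9]); the cube at (7, 15) (footprint 6×28.5) is included at this height; Merging all regions: the 2 present regions are separate (no shared area or edge), so areas and boundary lengths simply add and each stays a separate island — 2 connected regions. Overall, the cross-section has 2 separate islands. The nearest boundary edge runs (3.63, 12.53)→(4.99, 13.26); distance from the point to it = 5.85 mm. (Shell/infill is judged within the island containing the point — the largest one.) The point is inside the cross-section and 5.85 mm from the nearest boundary — more than the 0.4 mm shell width (1 × 0.4), so it's in the infill interior.

infill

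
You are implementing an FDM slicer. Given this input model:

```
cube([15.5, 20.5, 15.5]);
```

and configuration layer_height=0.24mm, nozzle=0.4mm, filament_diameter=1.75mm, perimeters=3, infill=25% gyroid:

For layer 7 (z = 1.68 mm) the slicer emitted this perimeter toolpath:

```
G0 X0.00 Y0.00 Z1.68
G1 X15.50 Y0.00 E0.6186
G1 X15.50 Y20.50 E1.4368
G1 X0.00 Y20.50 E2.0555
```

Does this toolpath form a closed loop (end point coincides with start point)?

no

Start point (G0): (0.00, 0.00). End point (last G1): the path does not return to the start — open.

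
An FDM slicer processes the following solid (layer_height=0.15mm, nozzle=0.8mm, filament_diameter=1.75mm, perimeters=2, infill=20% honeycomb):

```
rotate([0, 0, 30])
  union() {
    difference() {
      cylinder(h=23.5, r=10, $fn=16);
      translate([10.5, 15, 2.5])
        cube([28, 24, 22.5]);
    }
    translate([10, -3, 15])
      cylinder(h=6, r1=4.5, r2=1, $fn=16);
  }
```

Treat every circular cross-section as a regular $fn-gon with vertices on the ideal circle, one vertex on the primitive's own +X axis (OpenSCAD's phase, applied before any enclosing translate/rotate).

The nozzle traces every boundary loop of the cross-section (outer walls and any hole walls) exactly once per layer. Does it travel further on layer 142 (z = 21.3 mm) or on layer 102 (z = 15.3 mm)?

layer 102 (z = 15.3 mm)

Layer 142 (z = 21.3): the r=10 cylinder contributes a regular 16-gon of circumradius 10 (perimeter = 2·16·10.000·sin(180°/16) = 62.43 mm); the cube at (10.5, 15) (footprint 28×24) is included at this height (perimeter 104.00 mm); Subtracting the remaining from the first: starting from the r=10 cylinder, the 28×24 cube at (10.5, 15) misses the remaining region (no effect) — boundary = 62.43 mm; the cone at (10, -3) does not reach this height (z outside [15, 21]); Taking the union: only that combined region is present, so the union is just that shape — boundary = 62.43 mm; (whole slice rotated 30° about Z — lengths, areas and connectivity unchanged). So its perimeter = 62.43 mm. Layer 102 (z = 15.3): the r=10 cylinder gives a regular 16-gon of circumradius 10 (constant along its height) (perimeter = 2·16·10.000·sin(180°/16) = 62.43 mm); the cube at (10.5, 15) (footprint 28×24) is included at this height (perimeter 104.00 mm); Taking the first minus the rest: starting from the r=10 cylinder, the 28×24 cube at (10.5, 15) misses the remaining region (no effect) — boundary = 62.43 mm; the cone at (10, -3): at t=0.050 of its height the radius interpolates to r₁+(r₂−r₁)t = 4.325, giving a regular 16-gon of that circumradius (perimeter = 2·16·4.325·sin(180°/16) = 27.00 mm); Merging all regions: the regions partially overlap (shared area 21.31 mm²), so the edge portions inside another operand are dropped and the merged outline is re-measured after clipping — boundary = 70.56 mm; (rotated 30° about Z; rotation is an isometry so areas/perimeters/island counts are preserved). So its perimeter = 70.56 mm. Layer 102 is larger (70.56 vs 62.43 mm).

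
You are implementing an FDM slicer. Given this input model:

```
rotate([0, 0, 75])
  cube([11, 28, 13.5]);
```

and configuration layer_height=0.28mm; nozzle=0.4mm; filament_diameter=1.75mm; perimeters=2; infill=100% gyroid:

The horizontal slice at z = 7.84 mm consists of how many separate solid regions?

At z = 7.84 mm: the cube (footprint 11×28) is included at this height; (whole slice rotated 75° about Z — lengths, areas and connectivity unchanged). The result has 1 disconnected region.

1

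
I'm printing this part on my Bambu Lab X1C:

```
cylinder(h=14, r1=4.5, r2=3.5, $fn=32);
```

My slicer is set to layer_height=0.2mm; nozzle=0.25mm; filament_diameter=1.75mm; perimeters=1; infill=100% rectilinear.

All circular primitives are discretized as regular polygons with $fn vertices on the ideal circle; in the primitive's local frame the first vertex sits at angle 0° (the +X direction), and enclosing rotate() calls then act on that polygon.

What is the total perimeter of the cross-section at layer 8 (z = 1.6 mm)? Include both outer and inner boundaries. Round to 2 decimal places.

27.51 mm

At z = 1.6 mm: the cone: at t=0.114 of its height the radius interpolates to r₁+(r₂−r₁)t = 4.386, giving a regular 32-gon of that circumradius (perimeter = 2·32·4.386·sin(180°/32) = 27.51 mm). Overall, the cross-section is a single solid region. Total boundary length (outer) = 27.51 mm.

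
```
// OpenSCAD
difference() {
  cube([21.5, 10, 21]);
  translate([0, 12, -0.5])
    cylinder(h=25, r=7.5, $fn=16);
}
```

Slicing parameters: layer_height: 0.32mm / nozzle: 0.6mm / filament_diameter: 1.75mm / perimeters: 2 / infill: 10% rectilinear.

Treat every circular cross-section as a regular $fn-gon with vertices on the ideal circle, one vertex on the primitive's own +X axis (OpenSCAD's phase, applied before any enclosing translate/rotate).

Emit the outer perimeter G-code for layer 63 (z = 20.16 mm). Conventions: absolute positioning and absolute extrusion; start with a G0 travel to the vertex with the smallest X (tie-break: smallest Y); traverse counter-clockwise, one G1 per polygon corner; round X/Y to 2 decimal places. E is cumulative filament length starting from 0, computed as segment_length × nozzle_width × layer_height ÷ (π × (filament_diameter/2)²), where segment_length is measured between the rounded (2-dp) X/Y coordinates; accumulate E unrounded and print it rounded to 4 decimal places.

At z = 20.16 mm: the cube (footprint 21.5×10) is included at this height; the cylinder at (0, 12): section is a regular 16-gon, circumradius r=7.5; Subtracting the remaining from the first: starting from the 21.5×10 cube, the r=7.5 cylinder at (0, 12) partially overlaps it — only the 28.45 mm² overlap (of its 172.21 mm²) is removed, clipping the outline — 1 connected region. The outline is a single polygon with 8 vertices. Extrusion per mm of travel: 0.6 × 0.32 / (π × 0.875²) = 0.079824. Accumulating E over each segment gives final E = 4.7946.

G0 X0.00 Y0.00 Z20.16
G1 X21.50 Y0.00 E1.7162
G1 X21.50 Y10.00 E2.5145
G1 X7.10 Y10.00 E3.6639
G1 X6.93 Y9.13 E3.7347
G1 X5.30 Y6.70 E3.9683
G1 X2.87 Y5.07 E4.2018
G1 X0.00 Y4.50 E4.4354
G1 X0.00 Y0.00 E4.7946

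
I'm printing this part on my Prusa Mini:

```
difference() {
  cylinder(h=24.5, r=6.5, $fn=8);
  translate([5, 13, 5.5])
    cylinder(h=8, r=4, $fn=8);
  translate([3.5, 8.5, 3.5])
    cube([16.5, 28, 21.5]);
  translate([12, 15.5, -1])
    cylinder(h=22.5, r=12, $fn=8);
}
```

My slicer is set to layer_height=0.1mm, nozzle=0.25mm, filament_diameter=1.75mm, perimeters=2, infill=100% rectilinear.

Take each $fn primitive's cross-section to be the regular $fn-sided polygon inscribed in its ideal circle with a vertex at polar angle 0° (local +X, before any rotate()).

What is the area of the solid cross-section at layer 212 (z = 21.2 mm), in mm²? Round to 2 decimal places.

At z = 21.2 mm: the r=6.5 cylinder contributes a regular 8-gon of circumradius 6.5 (area = (8/2)·6.500²·sin(360°/8) = 119.50 mm²); the cylinder at (5, 13) does not reach this height (z outside [5.5, 13.5]); the cube at (3.5, 8.5) (footprint 16.5×28) is included at this height (area 462.00 mm²); the r=12 cylinder at (12, 15.5) contributes a regular 8-gon of circumradius 12 (area = (8/2)·12.000²·sin(360°/8) = 407.29 mm²); Taking the first minus the rest: starting from the r=6.5 cylinder (119.50 mm²), the 16.5×28 cube at (3.5, 8.5) misses the remaining region (no effect); the r=12 cylinder at (12, 15.5) misses the remaining region (no effect) — area = 119.50 mm². Overall, the cross-section is a single solid region. Net area = 119.50 mm².

119.50 mm²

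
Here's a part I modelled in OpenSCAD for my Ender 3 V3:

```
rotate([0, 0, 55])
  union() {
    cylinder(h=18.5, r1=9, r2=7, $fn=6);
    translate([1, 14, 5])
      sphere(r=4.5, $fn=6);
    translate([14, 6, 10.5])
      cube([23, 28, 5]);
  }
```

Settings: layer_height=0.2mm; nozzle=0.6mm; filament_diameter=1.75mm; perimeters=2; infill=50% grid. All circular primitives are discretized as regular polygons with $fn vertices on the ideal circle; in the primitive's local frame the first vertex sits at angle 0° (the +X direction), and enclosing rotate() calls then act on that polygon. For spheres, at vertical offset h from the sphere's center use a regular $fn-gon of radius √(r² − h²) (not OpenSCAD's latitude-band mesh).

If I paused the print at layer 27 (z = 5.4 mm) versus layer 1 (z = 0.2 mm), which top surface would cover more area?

layer 27 (z = 5.4 mm)

Layer 27 (z = 5.4): the cone contributes a regular 6-gon of circumradius 8.416 (interpolated between r1=9 and r2=7 at t=0.292) (area = (6/2)·8.416²·sin(360°/6) = 184.03 mm²); the sphere at (1, 14): section is a regular 6-gon, circumradius = √(r²−h²) = √(4.5²−0.4²) = 4.482 (area = (6/2)·4.482²·sin(360°/6) = 52.20 mm²); the cube at (14, 6) is not intersected at this z (z outside [10.5, 15.5]); Combining (union): the 2 present regions are separate (no shared area or edge), so areas and boundary lengths simply add and each stays a separate island — area = 236.22 mm²; (whole slice rotated 55° about Z — lengths, areas and connectivity unchanged). So its area = 236.22 mm². Layer 1 (z = 0.2): the cone: at t=0.011 of its height the radius interpolates to r₁+(r₂−r₁)t = 8.978, giving a regular 6-gon of that circumradius (area = (6/2)·8.978²·sin(360°/6) = 209.43 mm²); the sphere at (1, 14) does not reach this height (|z−center|=4.800 > r=4.5); the cube at (14, 6) is not intersected at this z (z outside [10.5, 15.5]); Combining (union): only the cone is present, so the union is just that shape — area = 209.43 mm²; (whole slice rotated 55° about Z — lengths, areas and connectivity unchanged). So its area = 209.43 mm². Layer 27 is larger (236.22 vs 209.43 mm²).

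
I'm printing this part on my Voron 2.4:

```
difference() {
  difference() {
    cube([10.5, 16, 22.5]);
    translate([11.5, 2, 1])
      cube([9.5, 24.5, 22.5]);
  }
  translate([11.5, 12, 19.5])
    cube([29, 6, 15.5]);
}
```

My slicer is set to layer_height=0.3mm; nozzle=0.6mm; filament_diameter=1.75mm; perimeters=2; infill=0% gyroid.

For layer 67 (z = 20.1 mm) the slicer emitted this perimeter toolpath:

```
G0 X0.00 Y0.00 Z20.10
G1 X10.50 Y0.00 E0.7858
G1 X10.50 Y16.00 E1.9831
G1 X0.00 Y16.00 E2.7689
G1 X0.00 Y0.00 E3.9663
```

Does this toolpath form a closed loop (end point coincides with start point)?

Start point (G0): (0.00, 0.00). End point (last G1): the path returns to the start — closed.

yes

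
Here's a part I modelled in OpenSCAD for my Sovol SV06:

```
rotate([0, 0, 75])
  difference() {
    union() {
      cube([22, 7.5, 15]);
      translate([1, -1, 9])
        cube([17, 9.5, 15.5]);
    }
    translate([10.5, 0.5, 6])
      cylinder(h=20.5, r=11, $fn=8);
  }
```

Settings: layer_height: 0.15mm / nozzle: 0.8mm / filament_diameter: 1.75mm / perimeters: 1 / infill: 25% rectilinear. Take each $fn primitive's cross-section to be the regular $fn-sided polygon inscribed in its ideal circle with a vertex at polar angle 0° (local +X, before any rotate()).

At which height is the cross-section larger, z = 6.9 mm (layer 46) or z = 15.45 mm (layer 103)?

Layer 46 (z = 6.9): the 22×7.5 cube contributes its full rectangle (area 165.00 mm²); the cube at (1, -1) is not intersected at this z (z outside [9, 24.5]); Combining (union): only the 22×7.5 cube is present, so the union is just that shape — area = 165.00 mm²; the r=11 cylinder at (10.5, 0.5) contributes a regular 8-gon of circumradius 11 (area = (8/2)·11.000²·sin(360°/8) = 342.24 mm²); Subtracting the remaining from the first: starting from that combined region (165.00 mm²), the r=11 cylinder at (10.5, 0.5) partially overlaps it — only the 144.10 mm² overlap (of its 342.24 mm²) is removed, clipping the outline — area = 20.90 mm²; (rotated 75° about Z; rotation is an isometry so areas/perimeters/island counts are preserved). So its area = 20.90 mm². Layer 103 (z = 15.45): the cube does not reach this height (z outside [0, 15]); the 17×9.5 cube at (1, -1) contributes its full rectangle (area 161.50 mm²); Combining (union): only the 17×9.5 cube at (1, -1) is present, so the union is just that shape — area = 161.50 mm²; the cylinder at (10.5, 0.5): section is a regular 8-gon, circumradius r=11 (area = (8/2)·11.000²·sin(360°/8) = 342.24 mm²); After the difference (first − rest): starting from that combined region (161.50 mm²), the r=11 cylinder at (10.5, 0.5) partially overlaps it — only the 157.47 mm² overlap (of its 342.24 mm²) is removed, clipping the outline — area = 4.03 mm²; (rotated 75° about Z; rotation is an isometry so areas/perimeters/island counts are preserved). So its area = 4.03 mm². Layer 46 is larger (20.90 vs 4.03 mm²).

layer 46 (z = 6.9 mm)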